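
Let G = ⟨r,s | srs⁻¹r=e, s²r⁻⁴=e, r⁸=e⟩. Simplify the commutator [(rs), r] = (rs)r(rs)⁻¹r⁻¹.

[(rs), r] = (rs)·r·(rs)⁻¹·r⁻¹.
  (rs) · r = s
  s · (rs⁻¹) = r⁷
  (r⁷) · (r⁷) = r⁶

Answer: r⁶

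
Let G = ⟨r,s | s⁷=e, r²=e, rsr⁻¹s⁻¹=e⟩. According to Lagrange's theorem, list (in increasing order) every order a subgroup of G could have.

|G| = 14 = 2 · 7. By Lagrange's theorem the order of any subgroup divides 14; the divisors of 14 are 1, 2, 7, 14.

Answer: 1, 2, 7, 14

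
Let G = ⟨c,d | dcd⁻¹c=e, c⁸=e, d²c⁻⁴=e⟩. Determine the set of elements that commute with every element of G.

An element z ∈ Z(G) iff z commutes with every generator.
For example c⁴ is central: (c⁴)·c = c⁵ = c·(c⁴); (c⁴)·d = d⁻¹ = d·(c⁴).
Whereas c ∉ Z(G) since c·d = cd ≠ c³d⁻¹ = d·c.
Checking each of the 16 elements this way gives Z(G) = {e, c⁴}, of order 2.

Answer: {e, c⁴}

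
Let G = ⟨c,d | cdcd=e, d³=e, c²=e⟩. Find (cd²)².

Compute successive powers of (cd²), reducing at each step:
  (cd²)²: (cd²) · c = d;   d · d² = e

Answer: e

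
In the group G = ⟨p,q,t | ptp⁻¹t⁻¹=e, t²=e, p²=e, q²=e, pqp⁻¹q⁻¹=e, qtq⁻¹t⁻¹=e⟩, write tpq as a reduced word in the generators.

Multiply left to right, reducing at each step:
  t · p = pt
  (pt) · q = pqt

Answer: pqt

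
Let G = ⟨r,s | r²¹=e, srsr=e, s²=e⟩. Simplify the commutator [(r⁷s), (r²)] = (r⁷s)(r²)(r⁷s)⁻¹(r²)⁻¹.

[(r⁷s), (r²)] = (r⁷s)·(r²)·(r⁷s)⁻¹·(r²)⁻¹.
  (r⁷s) · (r²) = r⁵s
  (r⁵s) · (r⁷s) = r¹⁹
  (r¹⁹) · (r¹⁹) = r¹⁷

Answer: r¹⁷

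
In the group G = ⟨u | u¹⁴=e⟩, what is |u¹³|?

Compute successive powers until reaching e:
  (u¹³)¹ = u¹³, (u¹³)² = u¹², (u¹³)³ = u¹¹, (u¹³)⁴ = u¹⁰, (u¹³)⁵ = u⁹, (u¹³)⁶ = u⁸, (u¹³)⁷ = u⁷, (u¹³)⁸ = u⁶, (u¹³)⁹ = u⁵, (u¹³)¹⁰ = u⁴, (u¹³)¹¹ = u³, (u¹³)¹² = u², (u¹³)¹³ = u, (u¹³)¹⁴ = e.
The smallest positive k with (u¹³)ᵏ = e is 14.

Answer: 14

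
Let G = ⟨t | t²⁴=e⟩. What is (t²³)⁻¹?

The order of (t²³) is 24 (smallest k with (t²³)ᵏ = e), so (t²³)⁻¹ = (t²³)²³ = t.
Check: (t²³) · t → (t²³) · t = e, giving e as required.

Answer: t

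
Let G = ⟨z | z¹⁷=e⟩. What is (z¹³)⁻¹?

The order of (z¹³) is 17 (smallest k with (z¹³)ᵏ = e), so (z¹³)⁻¹ = (z¹³)¹⁶ = z⁴.
Check: (z¹³) · (z⁴) → (z¹³) · z⁴ = e, giving e as required.

Answer: z⁴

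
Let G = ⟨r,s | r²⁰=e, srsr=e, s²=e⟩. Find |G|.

Enumerate words in the generators, reducing via the relations: the distinct elements are
  {e, r, s, rs, r², r³, r⁴, r⁵, r⁶, r⁷, r⁸, r⁹, r²s, r³s, r¹², r¹³, r¹¹, r¹⁰, r¹⁴, r¹⁵, r¹⁶, r¹⁷, r¹⁸, r¹⁹, r⁴s, r⁵s, r⁶s, r⁷s, r⁸s, r⁹s, r¹²s, r¹³s, r¹¹s, r¹⁰s, r¹⁴s, r¹⁵s, r¹⁶s, r¹⁷s, r¹⁸s, r¹⁹s}.
No further products give new elements, so |G| = 40.

Answer: 40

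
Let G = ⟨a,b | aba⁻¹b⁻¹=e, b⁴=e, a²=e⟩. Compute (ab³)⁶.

Compute successive powers of (ab³), reducing at each step:
  (ab³)²: (ab³) · a = b³;   (b³) · b³ = b²
  (ab³)³: (b²) · a = ab²;   (ab²) · b³ = ab
  (ab³)⁴: (ab) · a = b;   b · b³ = e
  (ab³)⁵: e · a = a;   a · b³ = ab³
  (ab³)⁶: (ab³) · a = b³;   (b³) · b³ = b²

Answer: b²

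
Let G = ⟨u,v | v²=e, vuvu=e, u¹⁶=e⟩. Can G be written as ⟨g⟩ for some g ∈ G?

Every cyclic group is abelian. But u·v = uv while v·u = u¹⁵v, so u·v ≠ v·u and G is not abelian. Hence G is not cyclic.

Answer: No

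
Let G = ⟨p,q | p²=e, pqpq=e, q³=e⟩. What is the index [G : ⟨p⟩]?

First find ord(p) by computing successive powers:
  p¹ = p, p² = e.
So |⟨p⟩| = ord(p) = 2. With |G| = 6, by Lagrange [G : ⟨p⟩] = 6/2 = 3.

Answer: 3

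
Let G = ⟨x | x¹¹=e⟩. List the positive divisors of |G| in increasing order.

|G| = 11 = 11. By Lagrange's theorem the order of any subgroup divides 11; the divisors of 11 are 1, 11.

Answer: 1, 11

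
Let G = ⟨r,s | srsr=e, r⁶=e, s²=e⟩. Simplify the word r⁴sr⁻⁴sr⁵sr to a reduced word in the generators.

Multiply left to right, reducing at each step:
  (r⁴) · s = r⁴s
  (r⁴s) · r⁻⁴ = r²s
  (r²s) · s = r²
  (r²) · r⁵ = r
  r · s = rs
  (rs) · r = s

Answer: s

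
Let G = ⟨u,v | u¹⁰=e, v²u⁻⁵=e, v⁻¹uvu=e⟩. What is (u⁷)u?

Compute (u⁷) · u by multiplying left to right and reducing via the relations at each step:
  (u⁷) · u = u⁸

Answer: u⁸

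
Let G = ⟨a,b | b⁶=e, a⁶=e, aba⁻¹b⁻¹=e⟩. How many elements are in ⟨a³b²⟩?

|⟨a³b²⟩| equals the order of a³b². Compute successive powers until reaching e:
  (a³b²)¹ = a³b², (a³b²)² = b⁴, (a³b²)³ = a³, (a³b²)⁴ = b², (a³b²)⁵ = a³b⁴, (a³b²)⁶ = e.
The smallest positive k with (a³b²)ᵏ = e is 6, so |⟨a³b²⟩| = 6.

Answer: 6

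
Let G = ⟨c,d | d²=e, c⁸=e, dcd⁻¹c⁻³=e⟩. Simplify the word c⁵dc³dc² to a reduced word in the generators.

Multiply left to right, reducing at each step:
  (c⁵) · d = c⁵d
  (c⁵d) · c³ = c⁶d
  (c⁶d) · d = c⁶
  (c⁶) · c² = e

Answer: e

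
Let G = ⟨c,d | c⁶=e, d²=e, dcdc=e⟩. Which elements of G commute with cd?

⟨cd⟩ ⊆ C_G(cd) since powers of cd commute with cd; so |C_G(cd)| ≥ |⟨cd⟩| = 2.
By orbit–stabilizer, |C_G(cd)| = |G| / |conj. class of cd| = 12 / 3 = 4.
The 4 elements commuting with cd are {e, c³, cd, c⁴d}.

Answer: {e, c³, cd, c⁴d}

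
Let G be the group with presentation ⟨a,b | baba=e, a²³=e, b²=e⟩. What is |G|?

Enumerate words in the generators, reducing via the relations: the distinct elements are
  {a, b, e, ab, a², a³, a⁴, a⁵, a⁶, a⁷, a⁸, a⁹, a²b, a²², a²¹, a²⁰, a³b, a¹², a¹³, a¹¹, a¹⁰, a¹⁴, a¹⁵, a¹⁶, a¹⁷, a¹⁸, a¹⁹, a⁴b, a⁵b, a⁶b, a⁷b, a⁸b, a⁹b, a²²b, a²¹b, a²⁰b, a¹²b, a¹³b, a¹¹b, a¹⁰b, a¹⁴b, a¹⁵b, a¹⁶b, a¹⁷b, a¹⁸b, a¹⁹b}.
No further products give new elements, so |G| = 46.

Answer: 46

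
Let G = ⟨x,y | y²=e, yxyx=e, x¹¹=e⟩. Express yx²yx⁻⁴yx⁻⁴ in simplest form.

Multiply left to right, reducing at each step:
  y · x² = x⁹y
  (x⁹y) · y = x⁹
  (x⁹) · x⁻⁴ = x⁵
  (x⁵) · y = x⁵y
  (x⁵y) · x⁻⁴ = x⁹y

Answer: x⁹y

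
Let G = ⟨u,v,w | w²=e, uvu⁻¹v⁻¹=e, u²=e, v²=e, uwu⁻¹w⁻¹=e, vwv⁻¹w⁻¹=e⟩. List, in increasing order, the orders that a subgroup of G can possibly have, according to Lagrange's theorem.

|G| = 8 = 2³. By Lagrange's theorem the order of any subgroup divides 8; the divisors of 8 are 1, 2, 4, 8.

Answer: 1, 2, 4, 8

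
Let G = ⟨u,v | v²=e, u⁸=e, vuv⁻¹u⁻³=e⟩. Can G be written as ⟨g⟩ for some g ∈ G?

Every cyclic group is abelian. But u·v = uv while v·u = u³v, so u·v ≠ v·u and G is not abelian. Hence G is not cyclic.

Answer: No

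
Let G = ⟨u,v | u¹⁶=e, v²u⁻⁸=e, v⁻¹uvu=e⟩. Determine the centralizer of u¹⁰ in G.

⟨u¹⁰⟩ ⊆ C_G(u¹⁰) since powers of u¹⁰ commute with u¹⁰; so |C_G(u¹⁰)| ≥ |⟨u¹⁰⟩| = 8.
By orbit–stabilizer, |C_G(u¹⁰)| = |G| / |conj. class of u¹⁰| = 32 / 2 = 16.
The 16 elements commuting with u¹⁰ are {e, u, u², u³, u⁴, u⁵, u⁶, u⁷, u⁸, u⁹, u¹⁰, u¹¹, u¹², u¹³, u¹⁴, u¹⁵}.

Answer: {e, u, u², u³, u⁴, u⁵, u⁶, u⁷, u⁸, u⁹, u¹⁰, u¹¹, u¹², u¹³, u¹⁴, u¹⁵}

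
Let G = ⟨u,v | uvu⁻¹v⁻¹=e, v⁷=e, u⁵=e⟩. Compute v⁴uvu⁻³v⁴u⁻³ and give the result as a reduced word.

Multiply left to right, reducing at each step:
  (v⁴) · u = uv⁴
  (uv⁴) · v = uv⁵
  (uv⁵) · u⁻³ = u³v⁵
  (u³v⁵) · v⁴ = u³v²
  (u³v²) · u⁻³ = v²

Answer: v²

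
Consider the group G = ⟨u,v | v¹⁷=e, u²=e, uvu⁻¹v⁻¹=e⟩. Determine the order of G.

Enumerate words in the generators, reducing via the relations: the distinct elements are
  {e, u, v, uv, v², v³, v⁴, v⁵, v⁶, v⁷, v⁸, v⁹, uv², uv³, uv⁴, uv⁵, uv⁶, uv⁷, uv⁸, uv⁹, v¹², v¹³, v¹¹, v¹⁰, v¹⁴, v¹⁵, v¹⁶, uv¹², uv¹³, uv¹¹, uv¹⁰, uv¹⁴, uv¹⁵, uv¹⁶}.
No further products give new elements, so |G| = 34.

Answer: 34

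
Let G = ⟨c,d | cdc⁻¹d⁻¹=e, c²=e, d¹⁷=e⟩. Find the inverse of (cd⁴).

The order of (cd⁴) is 34 (smallest k with (cd⁴)ᵏ = e), so (cd⁴)⁻¹ = (cd⁴)³³ = cd¹³.
Check: (cd⁴) · (cd¹³) → (cd⁴) · c = d⁴;   (d⁴) · d¹³ = e, giving e as required.

Answer: cd¹³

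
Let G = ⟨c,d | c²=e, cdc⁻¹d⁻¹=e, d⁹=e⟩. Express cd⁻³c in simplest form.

Multiply left to right, reducing at each step:
  c · d⁻³ = cd⁶
  (cd⁶) · c = d⁶

Answer: d⁶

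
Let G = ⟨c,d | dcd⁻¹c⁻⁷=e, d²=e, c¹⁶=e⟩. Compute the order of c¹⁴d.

Compute successive powers until reaching e:
  (c¹⁴d)¹ = c¹⁴d, (c¹⁴d)² = e.
The smallest positive k with (c¹⁴d)ᵏ = e is 2.

Answer: 2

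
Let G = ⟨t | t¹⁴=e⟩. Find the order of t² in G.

Compute successive powers until reaching e:
  (t²)¹ = t², (t²)² = t⁴, (t²)³ = t⁶, (t²)⁴ = t⁸, (t²)⁵ = t¹⁰, (t²)⁶ = t¹², (t²)⁷ = e.
The smallest positive k with (t²)ᵏ = e is 7.

Answer: 7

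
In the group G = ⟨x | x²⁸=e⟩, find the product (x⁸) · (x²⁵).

Compute (x⁸) · (x²⁵) by multiplying left to right and reducing via the relations at each step:
  (x⁸) · x²⁵ = x⁵

Answer: x⁵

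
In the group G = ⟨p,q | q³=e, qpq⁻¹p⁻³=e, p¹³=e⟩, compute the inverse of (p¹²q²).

The order of (p¹²q²) is 3 (smallest k with (p¹²q²)ᵏ = e), so (p¹²q²)⁻¹ = (p¹²q²)² = p³q.
Check: (p¹²q²) · (p³q) → (p¹²q²) · p³ = q²;   (q²) · q = e, giving e as required.

Answer: p³q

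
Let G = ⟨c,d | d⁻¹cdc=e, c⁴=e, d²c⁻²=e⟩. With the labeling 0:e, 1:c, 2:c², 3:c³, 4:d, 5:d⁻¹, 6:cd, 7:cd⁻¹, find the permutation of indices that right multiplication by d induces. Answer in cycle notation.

(0 4 2 5)(1 6 3 7)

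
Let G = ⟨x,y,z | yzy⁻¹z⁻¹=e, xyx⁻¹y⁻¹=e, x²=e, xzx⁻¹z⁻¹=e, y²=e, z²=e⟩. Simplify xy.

Compute x · y by multiplying left to right and reducing via the relations at each step:
  x · y = xy

Answer: xy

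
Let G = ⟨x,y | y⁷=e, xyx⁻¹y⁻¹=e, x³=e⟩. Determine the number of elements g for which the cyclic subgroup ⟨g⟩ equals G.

G is cyclic of order 21. An element generates G iff its order is 21, and a cyclic group of order 21 has exactly φ(21) = 12 such elements.

Answer: 12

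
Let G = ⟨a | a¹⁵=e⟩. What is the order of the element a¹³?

Compute successive powers until reaching e:
  (a¹³)¹ = a¹³, (a¹³)² = a¹¹, (a¹³)³ = a⁹, (a¹³)⁴ = a⁷, (a¹³)⁵ = a⁵, (a¹³)⁶ = a³, (a¹³)⁷ = a, (a¹³)⁸ = a¹⁴, (a¹³)⁹ = a¹², (a¹³)¹⁰ = a¹⁰, (a¹³)¹¹ = a⁸, (a¹³)¹² = a⁶, (a¹³)¹³ = a⁴, (a¹³)¹⁴ = a², (a¹³)¹⁵ = e.
The smallest positive k with (a¹³)ᵏ = e is 15.

Answer: 15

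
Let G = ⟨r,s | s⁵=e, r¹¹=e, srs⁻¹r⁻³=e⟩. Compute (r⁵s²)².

Compute successive powers of (r⁵s²), reducing at each step:
  (r⁵s²)²: (r⁵s²) · r⁵ = r⁶s²;   (r⁶s²) · s² = r⁶s⁴

Answer: r⁶s⁴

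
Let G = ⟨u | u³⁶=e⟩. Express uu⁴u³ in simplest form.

Multiply left to right, reducing at each step:
  u · u⁴ = u⁵
  (u⁵) · u³ = u⁸

Answer: u⁸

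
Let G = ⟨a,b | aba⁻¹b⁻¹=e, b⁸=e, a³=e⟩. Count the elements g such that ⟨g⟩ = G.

G is cyclic of order 24. An element generates G iff its order is 24, and a cyclic group of order 24 has exactly φ(24) = 8 such elements.

Answer: 8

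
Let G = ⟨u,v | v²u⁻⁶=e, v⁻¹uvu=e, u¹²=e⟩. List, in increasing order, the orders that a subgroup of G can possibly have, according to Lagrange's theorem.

|G| = 24 = 2³ · 3. By Lagrange's theorem the order of any subgroup divides 24; the divisors of 24 are 1, 2, 3, 4, 6, 8, 12, 24.

Answer: 1, 2, 3, 4, 6, 8, 12, 24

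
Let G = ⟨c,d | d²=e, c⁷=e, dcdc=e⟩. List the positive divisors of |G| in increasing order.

|G| = 14 = 2 · 7. By Lagrange's theorem the order of any subgroup divides 14; the divisors of 14 are 1, 2, 7, 14.

Answer: 1, 2, 7, 14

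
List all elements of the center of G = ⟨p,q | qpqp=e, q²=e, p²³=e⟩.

An element z ∈ Z(G) iff z commutes with every generator.
For example e is central: e·p = p = p·e; e·q = q = q·e.
Whereas p ∉ Z(G) since p·q = pq ≠ p²²q = q·p.
Checking each of the 46 elements this way gives Z(G) = {e}, of order 1.

Answer: {e}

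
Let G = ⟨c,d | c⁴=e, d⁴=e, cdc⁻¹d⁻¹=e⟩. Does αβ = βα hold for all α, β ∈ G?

Each pair of generators commutes: c·d = cd = d·c. Since the generators pairwise commute, every element of G commutes with every other, so G is abelian.

Answer: Yes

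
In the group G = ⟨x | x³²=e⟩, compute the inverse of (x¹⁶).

The order of (x¹⁶) is 2 (smallest k with (x¹⁶)ᵏ = e), so (x¹⁶)⁻¹ = (x¹⁶)¹ = x¹⁶.
Check: (x¹⁶) · (x¹⁶) → (x¹⁶) · x¹⁶ = e, giving e as required.

Answer: x¹⁶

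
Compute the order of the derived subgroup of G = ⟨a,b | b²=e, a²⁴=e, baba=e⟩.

G' = [G, G] is generated by all commutators. The generator-pair commutators are: [a, b] = a².
The subgroup they normally generate is {e, a², a⁴, a⁶, a⁸, a¹⁰, a¹², a¹⁴, a¹⁶, a¹⁸, a²⁰, a²²}, of order 12.
Check: |G/G'| = 48/12 = 4 is the order of the abelianisation.

Answer: 12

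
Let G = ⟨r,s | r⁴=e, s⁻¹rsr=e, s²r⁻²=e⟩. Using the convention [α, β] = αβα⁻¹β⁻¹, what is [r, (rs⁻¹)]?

[r, (rs⁻¹)] = r·(rs⁻¹)·r⁻¹·(rs⁻¹)⁻¹.
  r · (rs⁻¹) = s
  s · (r³) = rs
  (rs) · (rs) = r²

Answer: r²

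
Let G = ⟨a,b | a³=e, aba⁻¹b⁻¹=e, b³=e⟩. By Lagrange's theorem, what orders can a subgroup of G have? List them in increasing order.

|G| = 9 = 3². By Lagrange's theorem the order of any subgroup divides 9; the divisors of 9 are 1, 3, 9.

Answer: 1, 3, 9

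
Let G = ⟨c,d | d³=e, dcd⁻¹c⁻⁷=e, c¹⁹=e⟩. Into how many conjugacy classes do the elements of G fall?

The conjugacy classes (representative and size) are:
  [e] (size 1), [c¹¹] (size 3), [c¹⁴] (size 3), [c⁶] (size 3), [c¹⁷] (size 3), [c¹²] (size 3), [c¹⁰] (size 3), [c²d] (size 19), [c¹⁸d²] (size 19).
Class equation: 1 + 3 + 3 + 3 + 3 + 3 + 3 + 19 + 19 = 57 = |G|. So G has 9 conjugacy classes.

Answer: 9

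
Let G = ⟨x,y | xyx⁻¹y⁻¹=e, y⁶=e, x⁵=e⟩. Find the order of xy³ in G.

Compute successive powers until reaching e:
  (xy³)¹ = xy³, (xy³)² = x², (xy³)³ = x³y³, (xy³)⁴ = x⁴, (xy³)⁵ = y³, (xy³)⁶ = x, (xy³)⁷ = x²y³, (xy³)⁸ = x³, (xy³)⁹ = x⁴y³, (xy³)¹⁰ = e.
The smallest positive k with (xy³)ᵏ = e is 10.

Answer: 10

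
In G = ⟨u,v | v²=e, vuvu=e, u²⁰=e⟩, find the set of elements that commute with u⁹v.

⟨u⁹v⟩ ⊆ C_G(u⁹v) since powers of u⁹v commute with u⁹v; so |C_G(u⁹v)| ≥ |⟨u⁹v⟩| = 2.
By orbit–stabilizer, |C_G(u⁹v)| = |G| / |conj. class of u⁹v| = 40 / 10 = 4.
The 4 elements commuting with u⁹v are {e, u¹⁰, u¹⁹v, u⁹v}.

Answer: {e, u¹⁰, u¹⁹v, u⁹v}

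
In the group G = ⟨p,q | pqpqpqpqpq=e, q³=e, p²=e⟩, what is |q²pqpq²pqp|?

Compute successive powers until reaching e:
  (q²pqpq²pqp)¹ = q²pqpq²pqp, (q²pqpq²pqp)² = pq²pq, (q²pqpq²pqp)³ = q²pqp, (q²pqpq²pqp)⁴ = pq²pqpq²pq, (q²pqpq²pqp)⁵ = e.
The smallest positive k with (q²pqpq²pqp)ᵏ = e is 5.

Answer: 5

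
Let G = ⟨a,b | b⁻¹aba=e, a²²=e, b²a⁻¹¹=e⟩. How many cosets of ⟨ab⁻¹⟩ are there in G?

First find ord(ab⁻¹) by computing successive powers:
  (ab⁻¹)¹ = ab⁻¹, (ab⁻¹)² = a¹¹, (ab⁻¹)³ = ab, (ab⁻¹)⁴ = e.
So |⟨ab⁻¹⟩| = ord(ab⁻¹) = 4. With |G| = 44, by Lagrange [G : ⟨ab⁻¹⟩] = 44/4 = 11.

Answer: 11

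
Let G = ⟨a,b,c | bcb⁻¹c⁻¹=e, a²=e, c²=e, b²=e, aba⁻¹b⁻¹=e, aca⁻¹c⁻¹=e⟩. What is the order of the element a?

Compute successive powers until reaching e:
  a¹ = a, a² = e.
The smallest positive k with aᵏ = e is 2.

Answer: 2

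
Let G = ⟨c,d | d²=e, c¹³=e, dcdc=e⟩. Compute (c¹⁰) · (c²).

Compute (c¹⁰) · (c²) by multiplying left to right and reducing via the relations at each step:
  (c¹⁰) · c² = c¹²

Answer: c¹²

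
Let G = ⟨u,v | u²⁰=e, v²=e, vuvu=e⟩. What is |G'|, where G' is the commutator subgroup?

G' = [G, G] is generated by all commutators. The generator-pair commutators are: [u, v] = u².
The subgroup they normally generate is {e, u², u⁴, u⁶, u⁸, u¹⁰, u¹², u¹⁴, u¹⁶, u¹⁸}, of order 10.
Check: |G/G'| = 40/10 = 4 is the order of the abelianisation.

Answer: 10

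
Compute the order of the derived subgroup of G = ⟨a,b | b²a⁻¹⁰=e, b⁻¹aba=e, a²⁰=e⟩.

G' = [G, G] is generated by all commutators. The generator-pair commutators are: [a, b] = a².
The subgroup they normally generate is {e, a², a⁴, a⁶, a⁸, a¹⁰, a¹², a¹⁴, a¹⁶, a¹⁸}, of order 10.
Check: |G/G'| = 40/10 = 4 is the order of the abelianisation.

Answer: 10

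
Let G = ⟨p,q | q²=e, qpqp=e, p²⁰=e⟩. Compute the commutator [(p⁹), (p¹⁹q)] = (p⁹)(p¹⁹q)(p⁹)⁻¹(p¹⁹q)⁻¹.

[(p⁹), (p¹⁹q)] = (p⁹)·(p¹⁹q)·(p⁹)⁻¹·(p¹⁹q)⁻¹.
  (p⁹) · (p¹⁹q) = p⁸q
  (p⁸q) · (p¹¹) = p¹⁷q
  (p¹⁷q) · (p¹⁹q) = p¹⁸

Answer: p¹⁸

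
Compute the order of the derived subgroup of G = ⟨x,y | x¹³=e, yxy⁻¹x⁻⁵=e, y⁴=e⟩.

G' = [G, G] is generated by all commutators. The generator-pair commutators are: [x, y] = x⁹.
The subgroup they normally generate is {e, x, x², x³, x⁴, x⁵, x⁶, x⁷, x⁸, x⁹, x¹⁰, x¹¹, x¹²}, of order 13.
Check: |G/G'| = 52/13 = 4 is the order of the abelianisation.

Answer: 13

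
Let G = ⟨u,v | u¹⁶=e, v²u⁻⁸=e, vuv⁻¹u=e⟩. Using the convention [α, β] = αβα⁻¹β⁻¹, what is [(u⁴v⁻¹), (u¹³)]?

[(u⁴v⁻¹), (u¹³)] = (u⁴v⁻¹)·(u¹³)·(u⁴v⁻¹)⁻¹·(u¹³)⁻¹.
  (u⁴v⁻¹) · (u¹³) = u⁷v⁻¹
  (u⁷v⁻¹) · (u⁴v) = u³
  (u³) · (u³) = u⁶

Answer: u⁶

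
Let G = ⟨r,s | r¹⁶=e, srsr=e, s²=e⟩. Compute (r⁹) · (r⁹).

Compute (r⁹) · (r⁹) by multiplying left to right and reducing via the relations at each step:
  (r⁹) · r⁹ = r²

Answer: r²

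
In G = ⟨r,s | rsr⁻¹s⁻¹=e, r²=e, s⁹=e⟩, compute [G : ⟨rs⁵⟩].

First find ord(rs⁵) by computing successive powers:
  (rs⁵)¹ = rs⁵, (rs⁵)² = s, (rs⁵)³ = rs⁶, (rs⁵)⁴ = s², (rs⁵)⁵ = rs⁷, (rs⁵)⁶ = s³, (rs⁵)⁷ = rs⁸, (rs⁵)⁸ = s⁴, (rs⁵)⁹ = r, (rs⁵)¹⁰ = s⁵, (rs⁵)¹¹ = rs, (rs⁵)¹² = s⁶, (rs⁵)¹³ = rs², (rs⁵)¹⁴ = s⁷, (rs⁵)¹⁵ = rs³, (rs⁵)¹⁶ = s⁸, (rs⁵)¹⁷ = rs⁴, (rs⁵)¹⁸ = e.
So |⟨rs⁵⟩| = ord(rs⁵) = 18. With |G| = 18, by Lagrange [G : ⟨rs⁵⟩] = 18/18 = 1.

Answer: 1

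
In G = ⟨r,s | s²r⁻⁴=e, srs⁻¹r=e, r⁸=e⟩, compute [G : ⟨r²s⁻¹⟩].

First find ord(r²s⁻¹) by computing successive powers:
  (r²s⁻¹)¹ = r²s⁻¹, (r²s⁻¹)² = r⁴, (r²s⁻¹)³ = r²s, (r²s⁻¹)⁴ = e.
So |⟨r²s⁻¹⟩| = ord(r²s⁻¹) = 4. With |G| = 16, by Lagrange [G : ⟨r²s⁻¹⟩] = 16/4 = 4.

Answer: 4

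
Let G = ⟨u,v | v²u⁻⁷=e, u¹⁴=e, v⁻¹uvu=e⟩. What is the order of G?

Enumerate words in the generators, reducing via the relations: the distinct elements are
  {e, u, v, uv, u², u³, u⁴, u⁵, u⁶, u⁷, u⁸, u⁹, u²v, u³v, u¹², u¹³, u¹¹, u¹⁰, u⁴v, u⁵v, u⁶v, v⁻¹, uv⁻¹, u²v⁻¹, u³v⁻¹, u⁴v⁻¹, u⁵v⁻¹, u⁶v⁻¹}.
No further products give new elements, so |G| = 28.

Answer: 28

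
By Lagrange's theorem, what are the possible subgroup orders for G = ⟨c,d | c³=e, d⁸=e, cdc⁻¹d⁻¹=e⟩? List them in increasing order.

|G| = 24 = 2³ · 3. By Lagrange's theorem the order of any subgroup divides 24; the divisors of 24 are 1, 2, 3, 4, 6, 8, 12, 24.

Answer: 1, 2, 3, 4, 6, 8, 12, 24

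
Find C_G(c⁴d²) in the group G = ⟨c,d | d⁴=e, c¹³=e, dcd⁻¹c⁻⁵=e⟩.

⟨c⁴d²⟩ ⊆ C_G(c⁴d²) since powers of c⁴d² commute with c⁴d²; so |C_G(c⁴d²)| ≥ |⟨c⁴d²⟩| = 2.
By orbit–stabilizer, |C_G(c⁴d²)| = |G| / |conj. class of c⁴d²| = 52 / 13 = 4.
The 4 elements commuting with c⁴d² are {e, c⁵d, c⁴d², c¹²d³}.

Answer: {e, c⁵d, c⁴d², c¹²d³}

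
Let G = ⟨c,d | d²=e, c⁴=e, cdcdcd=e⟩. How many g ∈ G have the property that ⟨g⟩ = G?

⟨g⟩ = G would require ord(g) = |G| = 24, but the maximum element order in G is 4 < 24. So G is not cyclic and no single element generates it: the count is 0.

Answer: 0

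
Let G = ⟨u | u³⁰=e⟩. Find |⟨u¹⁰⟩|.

|⟨u¹⁰⟩| equals the order of u¹⁰. Compute successive powers until reaching e:
  (u¹⁰)¹ = u¹⁰, (u¹⁰)² = u²⁰, (u¹⁰)³ = e.
The smallest positive k with (u¹⁰)ᵏ = e is 3, so |⟨u¹⁰⟩| = 3.

Answer: 3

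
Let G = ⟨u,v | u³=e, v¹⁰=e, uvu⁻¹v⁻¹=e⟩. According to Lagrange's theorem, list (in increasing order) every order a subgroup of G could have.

|G| = 30 = 2 · 3 · 5. By Lagrange's theorem the order of any subgroup divides 30; the divisors of 30 are 1, 2, 3, 5, 6, 10, 15, 30.

Answer: 1, 2, 3, 5, 6, 10, 15, 30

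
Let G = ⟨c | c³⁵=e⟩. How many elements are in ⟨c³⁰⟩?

|⟨c³⁰⟩| equals the order of c³⁰. Compute successive powers until reaching e:
  (c³⁰)¹ = c³⁰, (c³⁰)² = c²⁵, (c³⁰)³ = c²⁰, (c³⁰)⁴ = c¹⁵, (c³⁰)⁵ = c¹⁰, (c³⁰)⁶ = c⁵, (c³⁰)⁷ = e.
The smallest positive k with (c³⁰)ᵏ = e is 7, so |⟨c³⁰⟩| = 7.

Answer: 7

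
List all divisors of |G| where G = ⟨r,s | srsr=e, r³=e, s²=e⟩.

|G| = 6 = 2 · 3. By Lagrange's theorem the order of any subgroup divides 6; the divisors of 6 are 1, 2, 3, 6.

Answer: 1, 2, 3, 6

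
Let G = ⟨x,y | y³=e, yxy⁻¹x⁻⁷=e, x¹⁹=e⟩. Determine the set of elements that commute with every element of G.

An element z ∈ Z(G) iff z commutes with every generator.
For example e is central: e·x = x = x·e; e·y = y = y·e.
Whereas x ∉ Z(G) since x·y = xy ≠ x⁷y = y·x.
Checking each of the 57 elements this way gives Z(G) = {e}, of order 1.

Answer: {e}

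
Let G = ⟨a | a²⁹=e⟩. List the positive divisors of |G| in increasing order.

|G| = 29 = 29. By Lagrange's theorem the order of any subgroup divides 29; the divisors of 29 are 1, 29.

Answer: 1, 29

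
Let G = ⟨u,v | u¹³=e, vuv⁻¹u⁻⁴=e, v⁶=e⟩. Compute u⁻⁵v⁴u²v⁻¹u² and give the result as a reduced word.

Multiply left to right, reducing at each step:
  (u⁸) · v⁴ = u⁸v⁴
  (u⁸v⁴) · u² = v⁴
  (v⁴) · v⁻¹ = v³
  (v³) · u² = u¹¹v³

Answer: u¹¹v³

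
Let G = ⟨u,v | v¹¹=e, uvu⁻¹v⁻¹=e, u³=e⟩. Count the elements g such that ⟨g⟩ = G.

G is cyclic of order 33. An element generates G iff its order is 33, and a cyclic group of order 33 has exactly φ(33) = 20 such elements.

Answer: 20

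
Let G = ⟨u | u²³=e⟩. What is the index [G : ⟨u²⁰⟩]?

First find ord(u²⁰) by computing successive powers:
  (u²⁰)¹ = u²⁰, (u²⁰)² = u¹⁷, (u²⁰)³ = u¹⁴, (u²⁰)⁴ = u¹¹, (u²⁰)⁵ = u⁸, (u²⁰)⁶ = u⁵, (u²⁰)⁷ = u², (u²⁰)⁸ = u²², (u²⁰)⁹ = u¹⁹, (u²⁰)¹⁰ = u¹⁶, (u²⁰)¹¹ = u¹³, (u²⁰)¹² = u¹⁰, (u²⁰)¹³ = u⁷, (u²⁰)¹⁴ = u⁴, (u²⁰)¹⁵ = u, (u²⁰)¹⁶ = u²¹, (u²⁰)¹⁷ = u¹⁸, (u²⁰)¹⁸ = u¹⁵, (u²⁰)¹⁹ = u¹², (u²⁰)²⁰ = u⁹, (u²⁰)²¹ = u⁶, (u²⁰)²² = u³, (u²⁰)²³ = e.
So |⟨u²⁰⟩| = ord(u²⁰) = 23. With |G| = 23, by Lagrange [G : ⟨u²⁰⟩] = 23/23 = 1.

Answer: 1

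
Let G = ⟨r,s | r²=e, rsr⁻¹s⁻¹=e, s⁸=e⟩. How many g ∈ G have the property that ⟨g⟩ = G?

⟨g⟩ = G would require ord(g) = |G| = 16, but the maximum element order in G is 8 < 16. So G is not cyclic and no single element generates it: the count is 0.

Answer: 0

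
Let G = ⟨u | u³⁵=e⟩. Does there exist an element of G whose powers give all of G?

|G| = 35. The element u has order 35 (its powers give 35 distinct elements), so ⟨u⟩ = G and G is cyclic.

Answer: Yes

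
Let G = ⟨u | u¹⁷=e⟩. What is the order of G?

G is generated by a single element, so G is cyclic. The relator gives u¹⁷ = e and no smaller power is forced to be e, so the 17 powers {e, u, u², u³, u⁴, u⁵, u⁶, u⁷, u⁸, u⁹, u¹², u¹³, u¹¹, u¹⁰, u¹⁴, u¹⁵, u¹⁶} are distinct. Hence |G| = 17.

Answer: 17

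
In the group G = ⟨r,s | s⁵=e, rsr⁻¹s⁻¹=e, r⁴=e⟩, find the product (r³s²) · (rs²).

Compute (r³s²) · (rs²) by multiplying left to right and reducing via the relations at each step:
  (r³s²) · r = s²
  (s²) · s² = s⁴

Answer: s⁴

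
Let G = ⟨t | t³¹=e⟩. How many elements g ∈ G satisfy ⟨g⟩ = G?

G is cyclic of order 31. An element generates G iff its order is 31, and a cyclic group of order 31 has exactly φ(31) = 30 such elements.

Answer: 30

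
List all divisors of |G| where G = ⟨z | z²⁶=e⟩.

|G| = 26 = 2 · 13. By Lagrange's theorem the order of any subgroup divides 26; the divisors of 26 are 1, 2, 13, 26.

Answer: 1, 2, 13, 26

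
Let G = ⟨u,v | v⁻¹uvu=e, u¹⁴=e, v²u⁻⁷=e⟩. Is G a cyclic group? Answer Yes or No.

Every cyclic group is abelian. But u·v = uv while v·u = u⁶v⁻¹, so u·v ≠ v·u and G is not abelian. Hence G is not cyclic.

Answer: No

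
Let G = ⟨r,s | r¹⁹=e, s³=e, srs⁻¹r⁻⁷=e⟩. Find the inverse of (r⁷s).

The order of (r⁷s) is 3 (smallest k with (r⁷s)ᵏ = e), so (r⁷s)⁻¹ = (r⁷s)² = r¹⁸s².
Check: (r⁷s) · (r¹⁸s²) → (r⁷s) · r¹⁸ = s;   s · s² = e, giving e as required.

Answer: r¹⁸s²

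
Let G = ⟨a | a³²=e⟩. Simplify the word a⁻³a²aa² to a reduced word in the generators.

Multiply left to right, reducing at each step:
  (a²⁹) · a² = a³¹
  (a³¹) · a = e
  e · a² = a²

Answer: a²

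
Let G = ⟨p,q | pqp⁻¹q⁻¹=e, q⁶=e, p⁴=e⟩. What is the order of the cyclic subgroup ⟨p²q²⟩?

|⟨p²q²⟩| equals the order of p²q². Compute successive powers until reaching e:
  (p²q²)¹ = p²q², (p²q²)² = q⁴, (p²q²)³ = p², (p²q²)⁴ = q², (p²q²)⁵ = p²q⁴, (p²q²)⁶ = e.
The smallest positive k with (p²q²)ᵏ = e is 6, so |⟨p²q²⟩| = 6.

Answer: 6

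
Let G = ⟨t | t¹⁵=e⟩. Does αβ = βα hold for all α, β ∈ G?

G has a single generator, so G is cyclic and hence abelian.

Answer: Yes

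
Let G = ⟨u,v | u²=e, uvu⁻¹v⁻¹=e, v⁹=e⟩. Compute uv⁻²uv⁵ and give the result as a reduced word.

Multiply left to right, reducing at each step:
  u · v⁻² = uv⁷
  (uv⁷) · u = v⁷
  (v⁷) · v⁵ = v³

Answer: v³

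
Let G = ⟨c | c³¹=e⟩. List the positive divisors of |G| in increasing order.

|G| = 31 = 31. By Lagrange's theorem the order of any subgroup divides 31; the divisors of 31 are 1, 31.

Answer: 1, 31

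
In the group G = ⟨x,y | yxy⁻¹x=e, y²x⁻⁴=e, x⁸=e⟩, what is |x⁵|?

Compute successive powers until reaching e:
  (x⁵)¹ = x⁵, (x⁵)² = x², (x⁵)³ = x⁷, (x⁵)⁴ = x⁴, (x⁵)⁵ = x, (x⁵)⁶ = x⁶, (x⁵)⁷ = x³, (x⁵)⁸ = e.
The smallest positive k with (x⁵)ᵏ = e is 8.

Answer: 8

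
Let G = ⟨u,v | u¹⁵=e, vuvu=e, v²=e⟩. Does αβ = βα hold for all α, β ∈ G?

u·v = uv but v·u = u¹⁴v, so u·v ≠ v·u and G is not abelian.

Answer: No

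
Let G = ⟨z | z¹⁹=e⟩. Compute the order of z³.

Compute successive powers until reaching e:
  (z³)¹ = z³, (z³)² = z⁶, (z³)³ = z⁹, (z³)⁴ = z¹², (z³)⁵ = z¹⁵, (z³)⁶ = z¹⁸, (z³)⁷ = z², (z³)⁸ = z⁵, (z³)⁹ = z⁸, (z³)¹⁰ = z¹¹, (z³)¹¹ = z¹⁴, (z³)¹² = z¹⁷, (z³)¹³ = z, (z³)¹⁴ = z⁴, (z³)¹⁵ = z⁷, (z³)¹⁶ = z¹⁰, (z³)¹⁷ = z¹³, (z³)¹⁸ = z¹⁶, (z³)¹⁹ = e.
The smallest positive k with (z³)ᵏ = e is 19.

Answer: 19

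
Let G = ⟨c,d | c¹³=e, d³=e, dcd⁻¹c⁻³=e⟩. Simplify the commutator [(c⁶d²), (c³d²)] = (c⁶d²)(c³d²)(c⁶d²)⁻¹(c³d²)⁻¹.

[(c⁶d²), (c³d²)] = (c⁶d²)·(c³d²)·(c⁶d²)⁻¹·(c³d²)⁻¹.
  (c⁶d²) · (c³d²) = c⁷d
  (c⁷d) · (c⁸d) = c⁵d²
  (c⁵d²) · (c⁴d) = c²

Answer: c²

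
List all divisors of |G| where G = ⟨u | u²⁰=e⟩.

|G| = 20 = 2² · 5. By Lagrange's theorem the order of any subgroup divides 20; the divisors of 20 are 1, 2, 4, 5, 10, 20.

Answer: 1, 2, 4, 5, 10, 20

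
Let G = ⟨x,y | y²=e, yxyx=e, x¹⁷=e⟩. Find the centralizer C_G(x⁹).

⟨x⁹⟩ ⊆ C_G(x⁹) since powers of x⁹ commute with x⁹; so |C_G(x⁹)| ≥ |⟨x⁹⟩| = 17.
By orbit–stabilizer, |C_G(x⁹)| = |G| / |conj. class of x⁹| = 34 / 2 = 17.
The 17 elements commuting with x⁹ are {e, x, x², x³, x⁴, x⁵, x⁶, x⁷, x⁸, x⁹, x¹⁰, x¹¹, x¹², x¹³, x¹⁴, x¹⁵, x¹⁶}.

Answer: {e, x, x², x³, x⁴, x⁵, x⁶, x⁷, x⁸, x⁹, x¹⁰, x¹¹, x¹², x¹³, x¹⁴, x¹⁵, x¹⁶}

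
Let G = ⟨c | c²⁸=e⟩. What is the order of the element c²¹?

Compute successive powers until reaching e:
  (c²¹)¹ = c²¹, (c²¹)² = c¹⁴, (c²¹)³ = c⁷, (c²¹)⁴ = e.
The smallest positive k with (c²¹)ᵏ = e is 4.

Answer: 4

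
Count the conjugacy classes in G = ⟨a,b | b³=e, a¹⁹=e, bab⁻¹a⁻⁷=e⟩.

The conjugacy classes (representative and size) are:
  [e] (size 1), [a¹¹] (size 3), [a¹⁴] (size 3), [a⁶] (size 3), [a¹⁷] (size 3), [a¹²] (size 3), [a¹⁰] (size 3), [a²b] (size 19), [a¹⁸b²] (size 19).
Class equation: 1 + 3 + 3 + 3 + 3 + 3 + 3 + 19 + 19 = 57 = |G|. So G has 9 conjugacy classes.

Answer: 9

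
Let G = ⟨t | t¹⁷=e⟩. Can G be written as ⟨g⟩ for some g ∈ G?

|G| = 17. The element t has order 17 (its powers give 17 distinct elements), so ⟨t⟩ = G and G is cyclic.

Answer: Yes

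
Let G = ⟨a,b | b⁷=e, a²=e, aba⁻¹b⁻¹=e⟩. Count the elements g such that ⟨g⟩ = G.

G is cyclic of order 14. An element generates G iff its order is 14, and a cyclic group of order 14 has exactly φ(14) = 6 such elements.

Answer: 6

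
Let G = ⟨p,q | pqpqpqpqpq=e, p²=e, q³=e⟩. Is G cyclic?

Every cyclic group is abelian. But p·q = pq while q·p = qp, so p·q ≠ q·p and G is not abelian. Hence G is not cyclic.

Answer: No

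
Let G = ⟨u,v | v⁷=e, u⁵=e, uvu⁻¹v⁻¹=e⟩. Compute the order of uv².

Compute successive powers until reaching e:
  (uv²)¹ = uv², (uv²)² = u²v⁴, (uv²)³ = u³v⁶, (uv²)⁴ = u⁴v, (uv²)⁵ = v³, (uv²)⁶ = uv⁵, (uv²)⁷ = u², (uv²)⁸ = u³v², (uv²)⁹ = u⁴v⁴, (uv²)¹⁰ = v⁶, (uv²)¹¹ = uv, (uv²)¹² = u²v³, (uv²)¹³ = u³v⁵, (uv²)¹⁴ = u⁴, (uv²)¹⁵ = v², (uv²)¹⁶ = uv⁴, (uv²)¹⁷ = u²v⁶, (uv²)¹⁸ = u³v, (uv²)¹⁹ = u⁴v³, (uv²)²⁰ = v⁵, (uv²)²¹ = u, (uv²)²² = u²v², (uv²)²³ = u³v⁴, (uv²)²⁴ = u⁴v⁶, (uv²)²⁵ = v, (uv²)²⁶ = uv³, (uv²)²⁷ = u²v⁵, (uv²)²⁸ = u³, (uv²)²⁹ = u⁴v², (uv²)³⁰ = v⁴, (uv²)³¹ = uv⁶, (uv²)³² = u²v, (uv²)³³ = u³v³, (uv²)³⁴ = u⁴v⁵, (uv²)³⁵ = e.
The smallest positive k with (uv²)ᵏ = e is 35.

Answer: 35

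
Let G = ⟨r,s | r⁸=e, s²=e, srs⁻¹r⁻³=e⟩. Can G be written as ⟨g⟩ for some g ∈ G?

Every cyclic group is abelian. But r·s = rs while s·r = r³s, so r·s ≠ s·r and G is not abelian. Hence G is not cyclic.

Answer: No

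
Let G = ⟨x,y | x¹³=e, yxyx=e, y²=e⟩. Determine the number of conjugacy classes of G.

The conjugacy classes (representative and size) are:
  [e] (size 1), [x¹²] (size 2), [x¹¹] (size 2), [x³] (size 2), [x⁴] (size 2), [x⁸] (size 2), [x⁶] (size 2), [y] (size 13).
Class equation: 1 + 2 + 2 + 2 + 2 + 2 + 2 + 13 = 26 = |G|. So G has 8 conjugacy classes.

Answer: 8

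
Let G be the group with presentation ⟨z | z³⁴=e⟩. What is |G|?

G is generated by a single element, so G is cyclic. The relator gives z³⁴ = e and no smaller power is forced to be e, so the 34 powers {e, z, z², z³, z⁴, z⁵, z⁶, z⁷, z⁸, z⁹, z²², z²³, z²¹, z²⁰, z²⁴, z²⁵, z²⁶, z²⁷, z²⁸, z²⁹, z³², z³³, z³¹, z³⁰, z¹², z¹³, z¹¹, z¹⁰, z¹⁴, z¹⁵, z¹⁶, z¹⁷, z¹⁸, z¹⁹} are distinct. Hence |G| = 34.

Answer: 34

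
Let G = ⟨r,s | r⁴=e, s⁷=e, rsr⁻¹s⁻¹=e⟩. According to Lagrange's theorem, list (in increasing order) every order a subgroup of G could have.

|G| = 28 = 2² · 7. By Lagrange's theorem the order of any subgroup divides 28; the divisors of 28 are 1, 2, 4, 7, 14, 28.

Answer: 1, 2, 4, 7, 14, 28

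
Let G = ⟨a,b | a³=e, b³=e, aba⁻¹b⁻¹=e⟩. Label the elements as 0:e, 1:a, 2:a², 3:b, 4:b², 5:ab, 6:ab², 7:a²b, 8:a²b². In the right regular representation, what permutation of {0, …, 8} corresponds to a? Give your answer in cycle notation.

(0 1 2)(3 5 7)(4 6 8)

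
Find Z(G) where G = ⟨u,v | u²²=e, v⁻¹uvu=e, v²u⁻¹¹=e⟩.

An element z ∈ Z(G) iff z commutes with every generator.
For example u¹¹ is central: (u¹¹)·u = u¹² = u·(u¹¹); (u¹¹)·v = v⁻¹ = v·(u¹¹).
Whereas u ∉ Z(G) since u·v = uv ≠ u¹⁰v⁻¹ = v·u.
Checking each of the 44 elements this way gives Z(G) = {e, u¹¹}, of order 2.

Answer: {e, u¹¹}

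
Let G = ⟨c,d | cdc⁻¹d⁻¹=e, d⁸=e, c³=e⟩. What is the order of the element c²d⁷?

Compute successive powers until reaching e:
  (c²d⁷)¹ = c²d⁷, (c²d⁷)² = cd⁶, (c²d⁷)³ = d⁵, (c²d⁷)⁴ = c²d⁴, (c²d⁷)⁵ = cd³, (c²d⁷)⁶ = d², (c²d⁷)⁷ = c²d, (c²d⁷)⁸ = c, (c²d⁷)⁹ = d⁷, (c²d⁷)¹⁰ = c²d⁶, (c²d⁷)¹¹ = cd⁵, (c²d⁷)¹² = d⁴, (c²d⁷)¹³ = c²d³, (c²d⁷)¹⁴ = cd², (c²d⁷)¹⁵ = d, (c²d⁷)¹⁶ = c², (c²d⁷)¹⁷ = cd⁷, (c²d⁷)¹⁸ = d⁶, (c²d⁷)¹⁹ = c²d⁵, (c²d⁷)²⁰ = cd⁴, (c²d⁷)²¹ = d³, (c²d⁷)²² = c²d², (c²d⁷)²³ = cd, (c²d⁷)²⁴ = e.
The smallest positive k with (c²d⁷)ᵏ = e is 24.

Answer: 24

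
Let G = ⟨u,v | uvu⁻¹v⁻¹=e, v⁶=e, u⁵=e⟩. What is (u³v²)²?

Compute successive powers of (u³v²), reducing at each step:
  (u³v²)²: (u³v²) · u³ = uv²;   (uv²) · v² = uv⁴

Answer: uv⁴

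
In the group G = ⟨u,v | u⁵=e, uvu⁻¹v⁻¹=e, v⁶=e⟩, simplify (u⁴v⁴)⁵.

Compute successive powers of (u⁴v⁴), reducing at each step:
  (u⁴v⁴)²: (u⁴v⁴) · u⁴ = u³v⁴;   (u³v⁴) · v⁴ = u³v²
  (u⁴v⁴)³: (u³v²) · u⁴ = u²v²;   (u²v²) · v⁴ = u²
  (u⁴v⁴)⁴: (u²) · u⁴ = u;   u · v⁴ = uv⁴
  (u⁴v⁴)⁵: (uv⁴) · u⁴ = v⁴;   (v⁴) · v⁴ = v²

Answer: v²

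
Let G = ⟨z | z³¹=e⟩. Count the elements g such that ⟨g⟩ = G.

G is cyclic of order 31. An element generates G iff its order is 31, and a cyclic group of order 31 has exactly φ(31) = 30 such elements.

Answer: 30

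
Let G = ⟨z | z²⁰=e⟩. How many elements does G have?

G is generated by a single element, so G is cyclic. The relator gives z²⁰ = e and no smaller power is forced to be e, so the 20 powers {e, z, z², z³, z⁴, z⁵, z⁶, z⁷, z⁸, z⁹, z¹², z¹³, z¹¹, z¹⁰, z¹⁴, z¹⁵, z¹⁶, z¹⁷, z¹⁸, z¹⁹} are distinct. Hence |G| = 20.

Answer: 20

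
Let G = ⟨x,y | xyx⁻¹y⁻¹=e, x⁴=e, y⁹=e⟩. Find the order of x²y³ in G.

Compute successive powers until reaching e:
  (x²y³)¹ = x²y³, (x²y³)² = y⁶, (x²y³)³ = x², (x²y³)⁴ = y³, (x²y³)⁵ = x²y⁶, (x²y³)⁶ = e.
The smallest positive k with (x²y³)ᵏ = e is 6.

Answer: 6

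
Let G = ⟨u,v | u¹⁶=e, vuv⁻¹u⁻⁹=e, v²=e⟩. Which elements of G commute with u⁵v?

⟨u⁵v⟩ ⊆ C_G(u⁵v) since powers of u⁵v commute with u⁵v; so |C_G(u⁵v)| ≥ |⟨u⁵v⟩| = 16.
By orbit–stabilizer, |C_G(u⁵v)| = |G| / |conj. class of u⁵v| = 32 / 2 = 16.
The 16 elements commuting with u⁵v are {e, u², u⁴, u⁶, u⁸, u¹⁰, u¹², u¹⁴, u⁹v, uv, u¹¹v, u³v, u¹³v, u⁵v, u¹⁵v, u⁷v}.

Answer: {e, u², u⁴, u⁶, u⁸, u¹⁰, u¹², u¹⁴, u⁹v, uv, u¹¹v, u³v, u¹³v, u⁵v, u¹⁵v, u⁷v}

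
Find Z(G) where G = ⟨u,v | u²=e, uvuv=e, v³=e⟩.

An element z ∈ Z(G) iff z commutes with every generator.
For example e is central: e·u = u = u·e; e·v = v = v·e.
Whereas u ∉ Z(G) since u·v = uv ≠ uv² = v·u.
Checking each of the 6 elements this way gives Z(G) = {e}, of order 1.

Answer: {e}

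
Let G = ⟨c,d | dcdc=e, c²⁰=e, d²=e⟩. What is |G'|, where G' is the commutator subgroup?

G' = [G, G] is generated by all commutators. The generator-pair commutators are: [c, d] = c².
The subgroup they normally generate is {e, c², c⁴, c⁶, c⁸, c¹⁰, c¹², c¹⁴, c¹⁶, c¹⁸}, of order 10.
Check: |G/G'| = 40/10 = 4 is the order of the abelianisation.

Answer: 10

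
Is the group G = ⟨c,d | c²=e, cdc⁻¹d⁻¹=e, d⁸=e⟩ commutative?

Each pair of generators commutes: c·d = cd = d·c. Since the generators pairwise commute, every element of G commutes with every other, so G is abelian.

Answer: Yes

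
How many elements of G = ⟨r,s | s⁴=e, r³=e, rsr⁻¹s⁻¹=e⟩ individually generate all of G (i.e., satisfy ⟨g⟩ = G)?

G is cyclic of order 12. An element generates G iff its order is 12, and a cyclic group of order 12 has exactly φ(12) = 4 such elements.

Answer: 4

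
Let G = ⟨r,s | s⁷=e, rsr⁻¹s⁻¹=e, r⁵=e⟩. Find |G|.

Enumerate words in the generators, reducing via the relations: the distinct elements are
  {e, r, s, rs, r², r³, r⁴, s², s³, s⁴, s⁵, s⁶, rs², rs³, rs⁴, rs⁵, rs⁶, r²s, r³s, r⁴s, r²s², r²s³, r²s⁴, r²s⁵, r²s⁶, r³s², r³s³, r³s⁴, r³s⁵, r³s⁶, r⁴s², r⁴s³, r⁴s⁴, r⁴s⁵, r⁴s⁶}.
No further products give new elements, so |G| = 35.

Answer: 35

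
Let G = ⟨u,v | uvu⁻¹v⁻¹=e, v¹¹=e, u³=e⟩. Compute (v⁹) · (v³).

Compute (v⁹) · (v³) by multiplying left to right and reducing via the relations at each step:
  (v⁹) · v³ = v

Answer: v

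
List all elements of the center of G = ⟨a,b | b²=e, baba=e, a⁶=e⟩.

An element z ∈ Z(G) iff z commutes with every generator.
For example a³ is central: (a³)·a = a⁴ = a·(a³); (a³)·b = a³b = b·(a³).
Whereas a ∉ Z(G) since a·b = ab ≠ a⁵b = b·a.
Checking each of the 12 elements this way gives Z(G) = {e, a³}, of order 2.

Answer: {e, a³}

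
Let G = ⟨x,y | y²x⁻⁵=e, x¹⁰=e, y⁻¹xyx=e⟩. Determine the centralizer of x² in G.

⟨x²⟩ ⊆ C_G(x²) since powers of x² commute with x²; so |C_G(x²)| ≥ |⟨x²⟩| = 5.
By orbit–stabilizer, |C_G(x²)| = |G| / |conj. class of x²| = 20 / 2 = 10.
The 10 elements commuting with x² are {e, x, x², x³, x⁴, x⁵, x⁶, x⁷, x⁸, x⁹}.

Answer: {e, x, x², x³, x⁴, x⁵, x⁶, x⁷, x⁸, x⁹}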